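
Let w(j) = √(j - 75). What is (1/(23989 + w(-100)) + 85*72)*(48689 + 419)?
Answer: 6176892766831999/20552582 - 61385*I*√7/143868074 ≈ 3.0054e+8 - 0.0011289*I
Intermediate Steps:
w(j) = √(-75 + j)
(1/(23989 + w(-100)) + 85*72)*(48689 + 419) = (1/(23989 + √(-75 - 100)) + 85*72)*(48689 + 419) = (1/(23989 + √(-175)) + 6120)*49108 = (1/(23989 + 5*I*√7) + 6120)*49108 = (6120 + 1/(23989 + 5*I*√7))*49108 = 300540960 + 49108/(23989 + 5*I*√7)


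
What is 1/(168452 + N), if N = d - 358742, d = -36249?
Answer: -1/226539 ≈ -4.4143e-6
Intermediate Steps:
N = -394991 (N = -36249 - 358742 = -394991)
1/(168452 + N) = 1/(168452 - 394991) = 1/(-226539) = -1/226539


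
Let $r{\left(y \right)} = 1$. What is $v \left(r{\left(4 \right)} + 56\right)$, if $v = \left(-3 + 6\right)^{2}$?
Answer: $513$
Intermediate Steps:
$v = 9$ ($v = 3^{2} = 9$)
$v \left(r{\left(4 \right)} + 56\right) = 9 \left(1 + 56\right) = 9 \cdot 57 = 513$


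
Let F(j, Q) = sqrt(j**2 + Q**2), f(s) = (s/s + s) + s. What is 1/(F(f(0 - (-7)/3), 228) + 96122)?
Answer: 865098/83154481811 - 3*sqrt(468145)/83154481811 ≈ 1.0379e-5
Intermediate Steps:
f(s) = 1 + 2*s (f(s) = (1 + s) + s = 1 + 2*s)
F(j, Q) = sqrt(Q**2 + j**2)
1/(F(f(0 - (-7)/3), 228) + 96122) = 1/(sqrt(228**2 + (1 + 2*(0 - (-7)/3))**2) + 96122) = 1/(sqrt(51984 + (1 + 2*(0 - (-7)/3))**2) + 96122) = 1/(sqrt(51984 + (1 + 2*(0 - 1*(-7/3)))**2) + 96122) = 1/(sqrt(51984 + (1 + 2*(0 + 7/3))**2) + 96122) = 1/(sqrt(51984 + (1 + 2*(7/3))**2) + 96122) = 1/(sqrt(51984 + (1 + 14/3)**2) + 96122) = 1/(sqrt(51984 + (17/3)**2) + 96122) = 1/(sqrt(51984 + 289/9) + 96122) = 1/(sqrt(468145/9) + 96122) = 1/(sqrt(468145)/3 + 96122) = 1/(96122 + sqrt(468145)/3)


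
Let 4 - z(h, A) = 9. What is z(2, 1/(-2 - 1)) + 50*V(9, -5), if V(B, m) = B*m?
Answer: -2255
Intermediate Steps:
z(h, A) = -5 (z(h, A) = 4 - 1*9 = 4 - 9 = -5)
z(2, 1/(-2 - 1)) + 50*V(9, -5) = -5 + 50*(9*(-5)) = -5 + 50*(-45) = -5 - 2250 = -2255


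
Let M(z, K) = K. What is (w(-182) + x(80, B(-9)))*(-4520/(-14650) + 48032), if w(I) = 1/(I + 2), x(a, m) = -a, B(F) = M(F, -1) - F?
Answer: -253339987033/65925 ≈ -3.8429e+6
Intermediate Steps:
B(F) = -1 - F
w(I) = 1/(2 + I)
(w(-182) + x(80, B(-9)))*(-4520/(-14650) + 48032) = (1/(2 - 182) - 1*80)*(-4520/(-14650) + 48032) = (1/(-180) - 80)*(-4520*(-1/14650) + 48032) = (-1/180 - 80)*(452/1465 + 48032) = -14401/180*70367332/1465 = -253339987033/65925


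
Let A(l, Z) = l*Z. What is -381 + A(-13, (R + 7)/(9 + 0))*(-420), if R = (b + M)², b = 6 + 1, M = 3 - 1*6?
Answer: 40717/3 ≈ 13572.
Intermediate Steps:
M = -3 (M = 3 - 6 = -3)
b = 7
R = 16 (R = (7 - 3)² = 4² = 16)
A(l, Z) = Z*l
-381 + A(-13, (R + 7)/(9 + 0))*(-420) = -381 + (((16 + 7)/(9 + 0))*(-13))*(-420) = -381 + ((23/9)*(-13))*(-420) = -381 - 299/9*(-420) = -381 + 41860/3 = 40717/3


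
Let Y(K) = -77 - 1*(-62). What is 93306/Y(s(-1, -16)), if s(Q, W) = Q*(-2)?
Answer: -31102/5 ≈ -6220.4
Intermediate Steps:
s(Q, W) = -2*Q
Y(K) = -15 (Y(K) = -77 + 62 = -15)
93306/Y(s(-1, -16)) = 93306/(-15) = 93306*(-1/15) = -31102/5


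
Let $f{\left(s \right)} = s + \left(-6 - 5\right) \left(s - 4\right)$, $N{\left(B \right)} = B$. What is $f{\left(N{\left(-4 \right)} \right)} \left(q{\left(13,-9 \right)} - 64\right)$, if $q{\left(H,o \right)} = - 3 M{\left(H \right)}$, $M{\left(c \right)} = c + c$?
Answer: $-11928$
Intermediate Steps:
$M{\left(c \right)} = 2 c$
$f{\left(s \right)} = 44 - 10 s$ ($f{\left(s \right)} = s - 11 \left(-4 + s\right) = s - \left(-44 + 11 s\right) = 44 - 10 s$)
$q{\left(H,o \right)} = - 6 H$ ($q{\left(H,o \right)} = - 3 \cdot 2 H = - 6 H$)
$f{\left(N{\left(-4 \right)} \right)} \left(q{\left(13,-9 \right)} - 64\right) = \left(44 - -40\right) \left(\left(-6\right) 13 - 64\right) = \left(44 + 40\right) \left(-78 - 64\right) = 84 \left(-142\right) = -11928$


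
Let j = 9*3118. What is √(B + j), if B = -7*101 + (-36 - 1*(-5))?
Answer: 6*√759 ≈ 165.30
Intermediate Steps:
B = -738 (B = -707 + (-36 + 5) = -707 - 31 = -738)
j = 28062
√(B + j) = √(-738 + 28062) = √27324 = 6*√759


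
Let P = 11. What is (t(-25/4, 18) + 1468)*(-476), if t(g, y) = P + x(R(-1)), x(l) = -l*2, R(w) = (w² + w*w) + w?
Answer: -703052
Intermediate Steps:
R(w) = w + 2*w² (R(w) = (w² + w²) + w = 2*w² + w = w + 2*w²)
x(l) = -2*l
t(g, y) = 9 (t(g, y) = 11 - (-2)*(1 + 2*(-1)) = 11 - (-2)*(1 - 2) = 11 - (-2)*(-1) = 11 - 2*1 = 11 - 2 = 9)
(t(-25/4, 18) + 1468)*(-476) = (9 + 1468)*(-476) = 1477*(-476) = -703052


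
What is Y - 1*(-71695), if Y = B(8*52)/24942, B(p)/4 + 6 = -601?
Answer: 894107131/12471 ≈ 71695.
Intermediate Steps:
B(p) = -2428 (B(p) = -24 + 4*(-601) = -24 - 2404 = -2428)
Y = -1214/12471 (Y = -2428/24942 = -2428*1/24942 = -1214/12471 ≈ -0.097346)
Y - 1*(-71695) = -1214/12471 - 1*(-71695) = -1214/12471 + 71695 = 894107131/12471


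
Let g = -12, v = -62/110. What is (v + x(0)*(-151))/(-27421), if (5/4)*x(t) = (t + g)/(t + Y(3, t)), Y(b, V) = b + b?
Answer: -13257/1508155 ≈ -0.0087902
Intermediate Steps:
Y(b, V) = 2*b
v = -31/55 (v = -62*1/110 = -31/55 ≈ -0.56364)
x(t) = 4*(-12 + t)/(5*(6 + t)) (x(t) = 4*((t - 12)/(t + 2*3))/5 = 4*((-12 + t)/(t + 6))/5 = 4*((-12 + t)/(6 + t))/5 = 4*(-12 + t)/(5*(6 + t)))
(v + x(0)*(-151))/(-27421) = (-31/55 + (4*(-12 + 0)/(5*(6 + 0)))*(-151))/(-27421) = (-31/55 + ((⅘)*(-12)/6)*(-151))*(-1/27421) = (-31/55 + ((⅘)*(⅙)*(-12))*(-151))*(-1/27421) = (-31/55 - 8/5*(-151))*(-1/27421) = (-31/55 + 1208/5)*(-1/27421) = (13257/55)*(-1/27421) = -13257/1508155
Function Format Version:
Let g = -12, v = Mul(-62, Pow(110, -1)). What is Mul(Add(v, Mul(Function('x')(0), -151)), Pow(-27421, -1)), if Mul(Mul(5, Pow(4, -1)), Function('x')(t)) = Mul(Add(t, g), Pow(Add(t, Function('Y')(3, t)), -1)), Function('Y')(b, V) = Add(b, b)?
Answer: Rational(-13257, 1508155) ≈ -0.0087902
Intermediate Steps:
Function('Y')(b, V) = Mul(2, b)
v = Rational(-31, 55) (v = Mul(-62, Rational(1, 110)) = Rational(-31, 55) ≈ -0.56364)
Function('x')(t) = Mul(Rational(4, 5), Pow(Add(6, t), -1), Add(-12, t)) (Function('x')(t) = Mul(Rational(4, 5), Mul(Add(t, -12), Pow(Add(t, Mul(2, 3)), -1))) = Mul(Rational(4, 5), Mul(Add(-12, t), Pow(Add(t, 6), -1))) = Mul(Rational(4, 5), Mul(Add(-12, t), Pow(Add(6, t), -1))) = Mul(Rational(4, 5), Mul(Pow(Add(6, t), -1), Add(-12, t))) = Mul(Rational(4, 5), Pow(Add(6, t), -1), Add(-12, t)))
Mul(Add(v, Mul(Function('x')(0), -151)), Pow(-27421, -1)) = Mul(Add(Rational(-31, 55), Mul(Mul(Rational(4, 5), Pow(Add(6, 0), -1), Add(-12, 0)), -151)), Pow(-27421, -1)) = Mul(Add(Rational(-31, 55), Mul(Mul(Rational(4, 5), Pow(6, -1), -12), -151)), Rational(-1, 27421)) = Mul(Add(Rational(-31, 55), Mul(Mul(Rational(4, 5), Rational(1, 6), -12), -151)), Rational(-1, 27421)) = Mul(Add(Rational(-31, 55), Mul(Rational(-8, 5), -151)), Rational(-1, 27421)) = Mul(Add(Rational(-31, 55), Rational(1208, 5)), Rational(-1, 27421)) = Mul(Rational(13257, 55), Rational(-1, 27421)) = Rational(-13257, 1508155)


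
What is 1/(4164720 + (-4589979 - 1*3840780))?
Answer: -1/4266039 ≈ -2.3441e-7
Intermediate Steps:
1/(4164720 + (-4589979 - 1*3840780)) = 1/(4164720 + (-4589979 - 3840780)) = 1/(4164720 - 8430759) = 1/(-4266039) = -1/4266039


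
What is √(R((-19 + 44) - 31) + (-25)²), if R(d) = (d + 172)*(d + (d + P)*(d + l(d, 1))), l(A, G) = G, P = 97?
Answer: 7*I*√1549 ≈ 275.5*I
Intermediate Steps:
R(d) = (172 + d)*(d + (1 + d)*(97 + d)) (R(d) = (d + 172)*(d + (d + 97)*(d + 1)) = (172 + d)*(d + (97 + d)*(1 + d)) = (172 + d)*(d + (1 + d)*(97 + d)))
√(R((-19 + 44) - 31) + (-25)²) = √((16684 + ((-19 + 44) - 31)³ + 271*((-19 + 44) - 31)² + 17125*((-19 + 44) - 31)) + (-25)²) = √((16684 + (25 - 31)³ + 271*(25 - 31)² + 17125*(25 - 31)) + 625) = √((16684 + (-6)³ + 271*(-6)² + 17125*(-6)) + 625) = √((16684 - 216 + 271*36 - 102750) + 625) = √((16684 - 216 + 9756 - 102750) + 625) = √(-76526 + 625) = √(-75901) = 7*I*√1549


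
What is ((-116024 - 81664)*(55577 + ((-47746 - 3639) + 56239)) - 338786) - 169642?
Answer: -11946991956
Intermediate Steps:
((-116024 - 81664)*(55577 + ((-47746 - 3639) + 56239)) - 338786) - 169642 = (-197688*(55577 + (-51385 + 56239)) - 338786) - 169642 = (-197688*(55577 + 4854) - 338786) - 169642 = (-197688*60431 - 338786) - 169642 = (-11946483528 - 338786) - 169642 = -11946822314 - 169642 = -11946991956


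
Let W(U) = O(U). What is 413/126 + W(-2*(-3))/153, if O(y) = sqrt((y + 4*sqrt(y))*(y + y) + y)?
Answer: 59/18 + sqrt(78 + 48*sqrt(6))/153 ≈ 3.3692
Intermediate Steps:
O(y) = sqrt(y + 2*y*(y + 4*sqrt(y))) (O(y) = sqrt((y + 4*sqrt(y))*(2*y) + y) = sqrt(2*y*(y + 4*sqrt(y)) + y) = sqrt(y + 2*y*(y + 4*sqrt(y))))
W(U) = sqrt(U + 2*U**2 + 8*U**(3/2))
413/126 + W(-2*(-3))/153 = 413/126 + sqrt(-2*(-3) + 2*(-2*(-3))**2 + 8*(-2*(-3))**(3/2))/153 = 413*(1/126) + sqrt(6 + 2*6**2 + 8*6**(3/2))*(1/153) = 59/18 + sqrt(6 + 2*36 + 8*(6*sqrt(6)))*(1/153) = 59/18 + sqrt(6 + 72 + 48*sqrt(6))*(1/153) = 59/18 + sqrt(78 + 48*sqrt(6))*(1/153) = 59/18 + sqrt(78 + 48*sqrt(6))/153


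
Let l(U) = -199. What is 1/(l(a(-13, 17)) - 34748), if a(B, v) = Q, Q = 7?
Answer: -1/34947 ≈ -2.8615e-5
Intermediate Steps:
a(B, v) = 7
1/(l(a(-13, 17)) - 34748) = 1/(-199 - 34748) = 1/(-34947) = -1/34947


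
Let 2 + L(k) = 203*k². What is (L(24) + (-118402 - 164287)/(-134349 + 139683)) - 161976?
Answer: -240579389/5334 ≈ -45103.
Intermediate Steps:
L(k) = -2 + 203*k²
(L(24) + (-118402 - 164287)/(-134349 + 139683)) - 161976 = ((-2 + 203*24²) + (-118402 - 164287)/(-134349 + 139683)) - 161976 = ((-2 + 203*576) - 282689/5334) - 161976 = ((-2 + 116928) - 282689*1/5334) - 161976 = (116926 - 282689/5334) - 161976 = 623400595/5334 - 161976 = -240579389/5334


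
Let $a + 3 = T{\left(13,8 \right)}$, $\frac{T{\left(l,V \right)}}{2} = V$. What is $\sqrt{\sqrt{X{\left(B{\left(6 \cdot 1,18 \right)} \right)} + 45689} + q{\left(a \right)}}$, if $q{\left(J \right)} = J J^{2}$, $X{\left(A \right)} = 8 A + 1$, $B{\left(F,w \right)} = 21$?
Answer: $\sqrt{2197 + \sqrt{45858}} \approx 49.103$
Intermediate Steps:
$T{\left(l,V \right)} = 2 V$
$a = 13$ ($a = -3 + 2 \cdot 8 = -3 + 16 = 13$)
$X{\left(A \right)} = 1 + 8 A$
$q{\left(J \right)} = J^{3}$
$\sqrt{\sqrt{X{\left(B{\left(6 \cdot 1,18 \right)} \right)} + 45689} + q{\left(a \right)}} = \sqrt{\sqrt{\left(1 + 8 \cdot 21\right) + 45689} + 13^{3}} = \sqrt{\sqrt{\left(1 + 168\right) + 45689} + 2197} = \sqrt{\sqrt{169 + 45689} + 2197} = \sqrt{\sqrt{45858} + 2197} = \sqrt{2197 + \sqrt{45858}}$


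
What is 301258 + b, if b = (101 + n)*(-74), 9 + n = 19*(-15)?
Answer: 315540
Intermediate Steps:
n = -294 (n = -9 + 19*(-15) = -9 - 285 = -294)
b = 14282 (b = (101 - 294)*(-74) = -193*(-74) = 14282)
301258 + b = 301258 + 14282 = 315540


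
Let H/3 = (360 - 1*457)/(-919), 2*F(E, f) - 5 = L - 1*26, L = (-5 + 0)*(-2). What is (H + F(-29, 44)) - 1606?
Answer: -2961355/1838 ≈ -1611.2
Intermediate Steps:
L = 10 (L = -5*(-2) = 10)
F(E, f) = -11/2 (F(E, f) = 5/2 + (10 - 1*26)/2 = 5/2 + (10 - 26)/2 = 5/2 + (1/2)*(-16) = 5/2 - 8 = -11/2)
H = 291/919 (H = 3*((360 - 1*457)/(-919)) = 3*((360 - 457)*(-1/919)) = 3*(-97*(-1/919)) = 3*(97/919) = 291/919 ≈ 0.31665)
(H + F(-29, 44)) - 1606 = (291/919 - 11/2) - 1606 = -9527/1838 - 1606 = -2961355/1838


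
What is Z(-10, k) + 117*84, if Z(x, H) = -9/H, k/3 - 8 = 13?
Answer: 68795/7 ≈ 9827.9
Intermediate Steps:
k = 63 (k = 24 + 3*13 = 24 + 39 = 63)
Z(-10, k) + 117*84 = -9/63 + 117*84 = -9*1/63 + 9828 = -1/7 + 9828 = 68795/7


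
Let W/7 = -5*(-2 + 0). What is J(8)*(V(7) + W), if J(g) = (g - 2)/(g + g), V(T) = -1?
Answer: 207/8 ≈ 25.875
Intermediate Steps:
J(g) = (-2 + g)/(2*g) (J(g) = (-2 + g)/((2*g)) = (-2 + g)*(1/(2*g)) = (-2 + g)/(2*g))
W = 70 (W = 7*(-5*(-2 + 0)) = 7*(-5*(-2)) = 7*10 = 70)
J(8)*(V(7) + W) = ((½)*(-2 + 8)/8)*(-1 + 70) = ((½)*(⅛)*6)*69 = (3/8)*69 = 207/8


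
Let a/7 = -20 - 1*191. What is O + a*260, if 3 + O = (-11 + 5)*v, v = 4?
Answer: -384047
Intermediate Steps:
O = -27 (O = -3 + (-11 + 5)*4 = -3 - 6*4 = -3 - 24 = -27)
a = -1477 (a = 7*(-20 - 1*191) = 7*(-20 - 191) = 7*(-211) = -1477)
O + a*260 = -27 - 1477*260 = -27 - 384020 = -384047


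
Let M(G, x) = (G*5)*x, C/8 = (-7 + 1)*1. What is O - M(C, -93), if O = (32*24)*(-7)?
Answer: -27696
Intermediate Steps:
C = -48 (C = 8*((-7 + 1)*1) = 8*(-6*1) = 8*(-6) = -48)
M(G, x) = 5*G*x (M(G, x) = (5*G)*x = 5*G*x)
O = -5376 (O = 768*(-7) = -5376)
O - M(C, -93) = -5376 - 5*(-48)*(-93) = -5376 - 1*22320 = -5376 - 22320 = -27696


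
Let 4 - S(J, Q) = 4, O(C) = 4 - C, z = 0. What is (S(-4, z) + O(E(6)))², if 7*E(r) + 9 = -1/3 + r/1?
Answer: 8836/441 ≈ 20.036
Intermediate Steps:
E(r) = -4/3 + r/7 (E(r) = -9/7 + (-1/3 + r/1)/7 = -9/7 + (-1*⅓ + r*1)/7 = -9/7 + (-⅓ + r)/7 = -9/7 + (-1/21 + r/7) = -4/3 + r/7)
S(J, Q) = 0 (S(J, Q) = 4 - 1*4 = 4 - 4 = 0)
(S(-4, z) + O(E(6)))² = (0 + (4 - (-4/3 + (⅐)*6)))² = (0 + (4 - (-4/3 + 6/7)))² = (0 + (4 - 1*(-10/21)))² = (0 + (4 + 10/21))² = (0 + 94/21)² = (94/21)² = 8836/441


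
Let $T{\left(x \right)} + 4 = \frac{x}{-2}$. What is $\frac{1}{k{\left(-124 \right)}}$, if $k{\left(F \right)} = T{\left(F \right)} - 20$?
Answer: $\frac{1}{38} \approx 0.026316$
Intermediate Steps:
$T{\left(x \right)} = -4 - \frac{x}{2}$ ($T{\left(x \right)} = -4 + \frac{x}{-2} = -4 + x \left(- \frac{1}{2}\right) = -4 - \frac{x}{2}$)
$k{\left(F \right)} = -24 - \frac{F}{2}$ ($k{\left(F \right)} = \left(-4 - \frac{F}{2}\right) - 20 = -24 - \frac{F}{2}$)
$\frac{1}{k{\left(-124 \right)}} = \frac{1}{-24 - -62} = \frac{1}{-24 + 62} = \frac{1}{38}$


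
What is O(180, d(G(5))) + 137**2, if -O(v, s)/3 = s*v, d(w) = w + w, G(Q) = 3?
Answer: 15529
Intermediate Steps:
d(w) = 2*w
O(v, s) = -3*s*v
O(180, d(G(5))) + 137**2 = -3*2*3*180 + 137**2 = -3*6*180 + 18769 = -3240 + 18769 = 15529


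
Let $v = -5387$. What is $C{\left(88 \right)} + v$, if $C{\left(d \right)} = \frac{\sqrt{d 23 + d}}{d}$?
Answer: $-5387 + \frac{\sqrt{33}}{11} \approx -5386.5$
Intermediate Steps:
$C{\left(d \right)} = \frac{2 \sqrt{6}}{\sqrt{d}}$ ($C{\left(d \right)} = \frac{\sqrt{23 d + d}}{d} = \frac{\sqrt{24 d}}{d} = \frac{2 \sqrt{6} \sqrt{d}}{d} = \frac{2 \sqrt{6}}{\sqrt{d}}$)
$C{\left(88 \right)} + v = \frac{2 \sqrt{6}}{2 \sqrt{22}} - 5387 = 2 \sqrt{6} \frac{\sqrt{22}}{44} - 5387 = \frac{\sqrt{33}}{11} - 5387 = -5387 + \frac{\sqrt{33}}{11}$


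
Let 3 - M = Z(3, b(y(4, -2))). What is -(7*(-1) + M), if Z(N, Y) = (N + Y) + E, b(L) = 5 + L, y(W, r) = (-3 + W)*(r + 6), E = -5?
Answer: 11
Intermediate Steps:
y(W, r) = (-3 + W)*(6 + r)
Z(N, Y) = -5 + N + Y (Z(N, Y) = (N + Y) - 5 = -5 + N + Y)
M = -4 (M = 3 - (-5 + 3 + (5 + (-18 - 3*(-2) + 6*4 + 4*(-2)))) = 3 - (-5 + 3 + (5 + (-18 + 6 + 24 - 8))) = 3 - (-5 + 3 + (5 + 4)) = 3 - (-5 + 3 + 9) = 3 - 1*7 = 3 - 7 = -4)
-(7*(-1) + M) = -(7*(-1) - 4) = -(-7 - 4) = -1*(-11) = 11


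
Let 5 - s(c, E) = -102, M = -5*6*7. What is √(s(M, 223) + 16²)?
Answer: 11*√3 ≈ 19.053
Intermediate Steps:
M = -210 (M = -30*7 = -210)
s(c, E) = 107 (s(c, E) = 5 - 1*(-102) = 5 + 102 = 107)
√(s(M, 223) + 16²) = √(107 + 16²) = √(107 + 256) = √363 = 11*√3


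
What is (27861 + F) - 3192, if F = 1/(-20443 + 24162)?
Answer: 91744012/3719 ≈ 24669.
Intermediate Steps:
F = 1/3719 ≈ 0.00026889
(27861 + F) - 3192 = (27861 + 1/3719) - 3192 = 103615060/3719 - 3192 = 91744012/3719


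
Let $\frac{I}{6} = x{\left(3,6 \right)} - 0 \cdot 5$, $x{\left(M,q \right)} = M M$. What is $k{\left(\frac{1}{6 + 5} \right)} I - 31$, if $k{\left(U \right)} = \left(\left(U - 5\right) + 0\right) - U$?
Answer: $-301$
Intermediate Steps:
$k{\left(U \right)} = -5$ ($k{\left(U \right)} = \left(\left(-5 + U\right) + 0\right) - U = \left(-5 + U\right) - U = -5$)
$x{\left(M,q \right)} = M^{2}$
$I = 54$ ($I = 6 \left(3^{2} - 0 \cdot 5\right) = 6 \left(9 - 0\right) = 6 \left(9 + 0\right) = 6 \cdot 9 = 54$)
$k{\left(\frac{1}{6 + 5} \right)} I - 31 = \left(-5\right) 54 - 31 = -270 - 31 = -301$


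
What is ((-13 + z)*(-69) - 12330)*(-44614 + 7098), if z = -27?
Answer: 359028120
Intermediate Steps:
((-13 + z)*(-69) - 12330)*(-44614 + 7098) = ((-13 - 27)*(-69) - 12330)*(-44614 + 7098) = (-40*(-69) - 12330)*(-37516) = (2760 - 12330)*(-37516) = -9570*(-37516) = 359028120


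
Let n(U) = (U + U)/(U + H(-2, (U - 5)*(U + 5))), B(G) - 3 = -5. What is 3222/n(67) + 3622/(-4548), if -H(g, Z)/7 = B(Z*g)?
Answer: 296615197/152358 ≈ 1946.8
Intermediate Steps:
B(G) = -2 (B(G) = 3 - 5 = -2)
H(g, Z) = 14 (H(g, Z) = -7*(-2) = 14)
n(U) = 2*U/(14 + U) (n(U) = (U + U)/(U + 14) = (2*U)/(14 + U) = 2*U/(14 + U))
3222/n(67) + 3622/(-4548) = 3222/((2*67/(14 + 67))) + 3622/(-4548) = 3222/((2*67/81)) + 3622*(-1/4548) = 3222/((2*67*(1/81))) - 1811/2274 = 3222/(134/81) - 1811/2274 = 3222*(81/134) - 1811/2274 = 130491/67 - 1811/2274 = 296615197/152358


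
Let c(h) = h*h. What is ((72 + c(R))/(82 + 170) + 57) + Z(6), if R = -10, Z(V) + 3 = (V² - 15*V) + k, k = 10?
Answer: 673/63 ≈ 10.683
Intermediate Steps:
Z(V) = 7 + V² - 15*V (Z(V) = -3 + ((V² - 15*V) + 10) = -3 + (10 + V² - 15*V) = 7 + V² - 15*V)
c(h) = h²
((72 + c(R))/(82 + 170) + 57) + Z(6) = ((72 + (-10)²)/(82 + 170) + 57) + (7 + 6² - 15*6) = ((72 + 100)/252 + 57) + (7 + 36 - 90) = (172*(1/252) + 57) - 47 = (43/63 + 57) - 47 = 3634/63 - 47 = 673/63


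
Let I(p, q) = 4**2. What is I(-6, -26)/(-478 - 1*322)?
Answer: -1/50 ≈ -0.020000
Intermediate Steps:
I(p, q) = 16
I(-6, -26)/(-478 - 1*322) = 16/(-478 - 1*322) = 16/(-478 - 322) = 16/(-800) = 16*(-1/800) = -1/50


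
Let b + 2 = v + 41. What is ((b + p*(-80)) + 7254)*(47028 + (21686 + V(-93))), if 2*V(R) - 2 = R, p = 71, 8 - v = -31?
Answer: 113440362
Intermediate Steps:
v = 39 (v = 8 - 1*(-31) = 8 + 31 = 39)
V(R) = 1 + R/2
b = 78 (b = -2 + (39 + 41) = -2 + 80 = 78)
((b + p*(-80)) + 7254)*(47028 + (21686 + V(-93))) = ((78 + 71*(-80)) + 7254)*(47028 + (21686 + (1 + (½)*(-93)))) = ((78 - 5680) + 7254)*(47028 + (21686 + (1 - 93/2))) = (-5602 + 7254)*(47028 + (21686 - 91/2)) = 1652*(47028 + 43281/2) = 1652*(137337/2) = 113440362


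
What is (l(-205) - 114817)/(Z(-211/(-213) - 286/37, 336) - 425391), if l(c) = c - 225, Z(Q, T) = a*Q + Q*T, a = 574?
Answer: 908261607/3400837481 ≈ 0.26707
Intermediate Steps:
Z(Q, T) = 574*Q + Q*T
l(c) = -225 + c
(l(-205) - 114817)/(Z(-211/(-213) - 286/37, 336) - 425391) = ((-225 - 205) - 114817)/((-211/(-213) - 286/37)*(574 + 336) - 425391) = (-430 - 114817)/((-211*(-1/213) - 286*1/37)*910 - 425391) = -115247/((211/213 - 286/37)*910 - 425391) = -115247/(-53111/7881*910 - 425391) = -115247/(-48331010/7881 - 425391) = -115247/(-3400837481/7881) = -115247*(-7881/3400837481) = 908261607/3400837481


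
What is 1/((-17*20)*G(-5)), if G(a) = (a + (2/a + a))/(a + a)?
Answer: -5/1768 ≈ -0.0028281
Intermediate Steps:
G(a) = (2*a + 2/a)/(2*a) (G(a) = (a + (a + 2/a))/((2*a)) = (2*a + 2/a)*(1/(2*a)) = (2*a + 2/a)/(2*a))
1/((-17*20)*G(-5)) = 1/((-17*20)*(1 + (-5)⁻²)) = 1/(-340*(1 + 1/25)) = 1/(-340*26/25) = 1/(-1768/5) = -5/1768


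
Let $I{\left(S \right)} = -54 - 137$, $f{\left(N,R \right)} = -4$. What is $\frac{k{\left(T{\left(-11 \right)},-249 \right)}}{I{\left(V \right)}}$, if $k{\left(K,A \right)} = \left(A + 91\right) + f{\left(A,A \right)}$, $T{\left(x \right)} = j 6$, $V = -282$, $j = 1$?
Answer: $\frac{162}{191} \approx 0.84817$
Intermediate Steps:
$I{\left(S \right)} = -191$
$T{\left(x \right)} = 6$ ($T{\left(x \right)} = 1 \cdot 6 = 6$)
$k{\left(K,A \right)} = 87 + A$ ($k{\left(K,A \right)} = \left(A + 91\right) - 4 = \left(91 + A\right) - 4 = 87 + A$)
$\frac{k{\left(T{\left(-11 \right)},-249 \right)}}{I{\left(V \right)}} = \frac{87 - 249}{-191} = \left(-162\right) \left(- \frac{1}{191}\right) = \frac{162}{191}$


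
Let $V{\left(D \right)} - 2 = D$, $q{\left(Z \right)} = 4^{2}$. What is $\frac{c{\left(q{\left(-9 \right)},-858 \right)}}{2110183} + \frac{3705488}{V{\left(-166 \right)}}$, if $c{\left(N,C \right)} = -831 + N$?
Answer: $- \frac{1954814479491}{86517503} \approx -22594.0$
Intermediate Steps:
$q{\left(Z \right)} = 16$
$V{\left(D \right)} = 2 + D$
$\frac{c{\left(q{\left(-9 \right)},-858 \right)}}{2110183} + \frac{3705488}{V{\left(-166 \right)}} = \frac{-831 + 16}{2110183} + \frac{3705488}{2 - 166} = \left(-815\right) \frac{1}{2110183} + \frac{3705488}{-164} = - \frac{815}{2110183} + 3705488 \left(- \frac{1}{164}\right) = - \frac{815}{2110183} - \frac{926372}{41} = - \frac{1954814479491}{86517503}$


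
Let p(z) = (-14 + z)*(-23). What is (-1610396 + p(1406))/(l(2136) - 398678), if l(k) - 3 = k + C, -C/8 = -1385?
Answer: 1642412/385459 ≈ 4.2609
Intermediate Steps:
C = 11080 (C = -8*(-1385) = 11080)
p(z) = 322 - 23*z
l(k) = 11083 + k (l(k) = 3 + (k + 11080) = 3 + (11080 + k) = 11083 + k)
(-1610396 + p(1406))/(l(2136) - 398678) = (-1610396 + (322 - 23*1406))/((11083 + 2136) - 398678) = (-1610396 + (322 - 32338))/(13219 - 398678) = (-1610396 - 32016)/(-385459) = -1642412*(-1/385459) = 1642412/385459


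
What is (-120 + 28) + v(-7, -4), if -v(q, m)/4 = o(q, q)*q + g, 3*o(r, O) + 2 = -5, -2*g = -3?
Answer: -490/3 ≈ -163.33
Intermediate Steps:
g = 3/2 (g = -1/2*(-3) = 3/2 ≈ 1.5000)
o(r, O) = -7/3 (o(r, O) = -2/3 + (1/3)*(-5) = -2/3 - 5/3 = -7/3)
v(q, m) = -6 + 28*q/3 (v(q, m) = -4*(-7*q/3 + 3/2) = -4*(3/2 - 7*q/3) = -6 + 28*q/3)
(-120 + 28) + v(-7, -4) = (-120 + 28) + (-6 + (28/3)*(-7)) = -92 + (-6 - 196/3) = -92 - 214/3 = -490/3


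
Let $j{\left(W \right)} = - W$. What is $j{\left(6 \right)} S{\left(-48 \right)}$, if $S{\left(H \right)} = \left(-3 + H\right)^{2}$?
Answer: $-15606$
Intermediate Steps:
$j{\left(6 \right)} S{\left(-48 \right)} = \left(-1\right) 6 \left(-3 - 48\right)^{2} = - 6 \left(-51\right)^{2} = \left(-6\right) 2601 = -15606$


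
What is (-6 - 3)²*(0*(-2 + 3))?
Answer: 0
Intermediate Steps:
(-6 - 3)²*(0*(-2 + 3)) = (-9)²*(0*1) = 81*0 = 0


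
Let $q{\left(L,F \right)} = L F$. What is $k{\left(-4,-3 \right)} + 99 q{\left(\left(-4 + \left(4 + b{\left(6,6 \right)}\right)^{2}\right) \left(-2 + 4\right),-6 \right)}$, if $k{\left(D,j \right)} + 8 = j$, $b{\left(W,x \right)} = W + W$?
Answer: $-299387$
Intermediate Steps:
$b{\left(W,x \right)} = 2 W$
$k{\left(D,j \right)} = -8 + j$
$q{\left(L,F \right)} = F L$
$k{\left(-4,-3 \right)} + 99 q{\left(\left(-4 + \left(4 + b{\left(6,6 \right)}\right)^{2}\right) \left(-2 + 4\right),-6 \right)} = \left(-8 - 3\right) + 99 \left(- 6 \left(-4 + \left(4 + 2 \cdot 6\right)^{2}\right) \left(-2 + 4\right)\right) = -11 + 99 \left(- 6 \left(-4 + \left(4 + 12\right)^{2}\right) 2\right) = -11 + 99 \left(- 6 \left(-4 + 16^{2}\right) 2\right) = -11 + 99 \left(- 6 \left(-4 + 256\right) 2\right) = -11 + 99 \left(- 6 \cdot 252 \cdot 2\right) = -11 + 99 \left(\left(-6\right) 504\right) = -11 + 99 \left(-3024\right) = -11 - 299376 = -299387$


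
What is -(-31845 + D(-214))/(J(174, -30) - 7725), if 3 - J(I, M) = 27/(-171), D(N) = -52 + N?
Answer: -610109/146715 ≈ -4.1585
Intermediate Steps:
J(I, M) = 60/19 (J(I, M) = 3 - 27/(-171) = 3 - 27*(-1)/171 = 3 - 1*(-3/19) = 3 + 3/19 = 60/19)
-(-31845 + D(-214))/(J(174, -30) - 7725) = -(-31845 + (-52 - 214))/(60/19 - 7725) = -(-31845 - 266)/(-146715/19) = -(-32111)*(-19)/146715 = -1*610109/146715 = -610109/146715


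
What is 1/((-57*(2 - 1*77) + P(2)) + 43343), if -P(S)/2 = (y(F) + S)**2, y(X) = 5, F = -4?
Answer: 1/47520 ≈ 2.1044e-5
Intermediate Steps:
P(S) = -2*(5 + S)**2
1/((-57*(2 - 1*77) + P(2)) + 43343) = 1/((-57*(2 - 1*77) - 2*(5 + 2)**2) + 43343) = 1/((-57*(2 - 77) - 2*7**2) + 43343) = 1/((-57*(-75) - 2*49) + 43343) = 1/((4275 - 98) + 43343) = 1/(4177 + 43343) = 1/47520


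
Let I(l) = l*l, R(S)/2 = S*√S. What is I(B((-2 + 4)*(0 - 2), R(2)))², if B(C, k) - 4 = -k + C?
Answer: 1024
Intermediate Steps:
R(S) = 2*S^(3/2) (R(S) = 2*(S*√S) = 2*S^(3/2))
B(C, k) = 4 + C - k (B(C, k) = 4 + (-k + C) = 4 + (C - k) = 4 + C - k)
I(l) = l²
I(B((-2 + 4)*(0 - 2), R(2)))² = ((4 + (-2 + 4)*(0 - 2) - 2*2^(3/2))²)² = ((4 + 2*(-2) - 2*2*√2)²)² = ((4 - 4 - 4*√2)²)² = ((-4*√2)²)² = 32² = 1024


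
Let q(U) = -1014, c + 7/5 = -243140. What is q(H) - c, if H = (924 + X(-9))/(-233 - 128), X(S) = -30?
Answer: 1210637/5 ≈ 2.4213e+5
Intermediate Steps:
c = -1215707/5 (c = -7/5 - 243140 = -1215707/5 ≈ -2.4314e+5)
H = -894/361 (H = (924 - 30)/(-233 - 128) = 894/(-361) = 894*(-1/361) = -894/361 ≈ -2.4765)
q(H) - c = -1014 - 1*(-1215707/5) = -1014 + 1215707/5 = 1210637/5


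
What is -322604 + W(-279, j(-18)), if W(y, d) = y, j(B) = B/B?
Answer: -322883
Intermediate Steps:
j(B) = 1
-322604 + W(-279, j(-18)) = -322604 - 279 = -322883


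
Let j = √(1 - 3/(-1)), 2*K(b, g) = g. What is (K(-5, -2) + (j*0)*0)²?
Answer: 1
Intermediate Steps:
K(b, g) = g/2
j = 2 (j = √(1 - 3*(-1)) = √(1 + 3) = √4 = 2)
(K(-5, -2) + (j*0)*0)² = ((½)*(-2) + (2*0)*0)² = (-1 + 0*0)² = (-1 + 0)² = (-1)² = 1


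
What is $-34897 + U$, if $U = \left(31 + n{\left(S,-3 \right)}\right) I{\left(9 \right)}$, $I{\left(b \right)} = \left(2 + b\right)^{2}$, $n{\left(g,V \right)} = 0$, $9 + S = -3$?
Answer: $-31146$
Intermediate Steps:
$S = -12$ ($S = -9 - 3 = -12$)
$U = 3751$ ($U = \left(31 + 0\right) \left(2 + 9\right)^{2} = 31 \cdot 11^{2} = 31 \cdot 121 = 3751$)
$-34897 + U = -34897 + 3751 = -31146$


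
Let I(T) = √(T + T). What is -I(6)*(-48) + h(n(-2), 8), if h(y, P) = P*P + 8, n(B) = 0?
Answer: 72 + 96*√3 ≈ 238.28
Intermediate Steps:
h(y, P) = 8 + P² (h(y, P) = P² + 8 = 8 + P²)
I(T) = √2*√T (I(T) = √(2*T) = √2*√T)
-I(6)*(-48) + h(n(-2), 8) = -√2*√6*(-48) + (8 + 8²) = -2*√3*(-48) + (8 + 64) = -2*√3*(-48) + 72 = 96*√3 + 72 = 72 + 96*√3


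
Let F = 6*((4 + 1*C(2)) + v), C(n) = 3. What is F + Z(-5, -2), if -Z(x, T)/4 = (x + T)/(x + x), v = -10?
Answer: -104/5 ≈ -20.800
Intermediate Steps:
Z(x, T) = -2*(T + x)/x (Z(x, T) = -4*(x + T)/(x + x) = -4*(T + x)/(2*x) = -4*(T + x)*1/(2*x) = -2*(T + x)/x)
F = -18 (F = 6*((4 + 1*3) - 10) = 6*((4 + 3) - 10) = 6*(7 - 10) = 6*(-3) = -18)
F + Z(-5, -2) = -18 + (-2 - 2*(-2)/(-5)) = -18 + (-2 - 2*(-2)*(-⅕)) = -18 + (-2 - ⅘) = -18 - 14/5 = -104/5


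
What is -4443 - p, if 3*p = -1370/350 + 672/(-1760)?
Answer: -5130011/1155 ≈ -4441.6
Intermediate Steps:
p = -1654/1155 (p = (-1370/350 + 672/(-1760))/3 = (-1370*1/350 + 672*(-1/1760))/3 = (-137/35 - 21/55)/3 = (1/3)*(-1654/385) = -1654/1155 ≈ -1.4320)
-4443 - p = -4443 - 1*(-1654/1155) = -4443 + 1654/1155 = -5130011/1155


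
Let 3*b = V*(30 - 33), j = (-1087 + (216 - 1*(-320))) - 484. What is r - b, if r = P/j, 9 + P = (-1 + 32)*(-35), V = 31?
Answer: 33179/1035 ≈ 32.057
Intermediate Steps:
j = -1035 (j = (-1087 + (216 + 320)) - 484 = (-1087 + 536) - 484 = -551 - 484 = -1035)
b = -31 (b = (31*(30 - 33))/3 = (31*(-3))/3 = (⅓)*(-93) = -31)
P = -1094 (P = -9 + (-1 + 32)*(-35) = -9 + 31*(-35) = -9 - 1085 = -1094)
r = 1094/1035 (r = -1094/(-1035) = -1094*(-1/1035) = 1094/1035 ≈ 1.0570)
r - b = 1094/1035 - 1*(-31) = 1094/1035 + 31 = 33179/1035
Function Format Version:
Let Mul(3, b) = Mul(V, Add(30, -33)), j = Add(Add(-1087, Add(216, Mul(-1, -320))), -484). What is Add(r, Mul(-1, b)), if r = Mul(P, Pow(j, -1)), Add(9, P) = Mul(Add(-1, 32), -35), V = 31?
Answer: Rational(33179, 1035) ≈ 32.057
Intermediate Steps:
j = -1035 (j = Add(Add(-1087, Add(216, 320)), -484) = Add(Add(-1087, 536), -484) = Add(-551, -484) = -1035)
b = -31 (b = Mul(Rational(1, 3), Mul(31, Add(30, -33))) = Mul(Rational(1, 3), Mul(31, -3)) = Mul(Rational(1, 3), -93) = -31)
P = -1094 (P = Add(-9, Mul(Add(-1, 32), -35)) = Add(-9, Mul(31, -35)) = Add(-9, -1085) = -1094)
r = Rational(1094, 1035) (r = Mul(-1094, Pow(-1035, -1)) = Mul(-1094, Rational(-1, 1035)) = Rational(1094, 1035) ≈ 1.0570)
Add(r, Mul(-1, b)) = Add(Rational(1094, 1035), Mul(-1, -31)) = Add(Rational(1094, 1035), 31) = Rational(33179, 1035)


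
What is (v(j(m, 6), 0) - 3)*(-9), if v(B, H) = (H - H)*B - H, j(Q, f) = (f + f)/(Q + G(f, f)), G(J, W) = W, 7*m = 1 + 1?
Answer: 27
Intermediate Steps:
m = 2/7 (m = (1 + 1)/7 = (⅐)*2 = 2/7 ≈ 0.28571)
j(Q, f) = 2*f/(Q + f) (j(Q, f) = (f + f)/(Q + f) = (2*f)/(Q + f) = 2*f/(Q + f))
v(B, H) = -H (v(B, H) = 0*B - H = 0 - H = -H)
(v(j(m, 6), 0) - 3)*(-9) = (-1*0 - 3)*(-9) = (0 - 3)*(-9) = -3*(-9) = 27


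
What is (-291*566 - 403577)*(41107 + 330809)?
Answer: -211353540228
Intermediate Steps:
(-291*566 - 403577)*(41107 + 330809) = (-164706 - 403577)*371916 = -568283*371916 = -211353540228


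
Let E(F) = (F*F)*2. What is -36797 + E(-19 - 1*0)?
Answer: -36075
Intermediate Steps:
E(F) = 2*F² (E(F) = F²*2 = 2*F²)
-36797 + E(-19 - 1*0) = -36797 + 2*(-19 - 1*0)² = -36797 + 2*(-19 + 0)² = -36797 + 2*(-19)² = -36797 + 2*361 = -36797 + 722 = -36075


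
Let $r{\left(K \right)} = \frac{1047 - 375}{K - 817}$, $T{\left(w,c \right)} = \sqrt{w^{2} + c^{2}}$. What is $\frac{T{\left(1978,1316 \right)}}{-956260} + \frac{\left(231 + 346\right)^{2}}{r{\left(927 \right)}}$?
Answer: $\frac{18311095}{336} - \frac{\sqrt{1411085}}{478130} \approx 54497.0$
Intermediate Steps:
$T{\left(w,c \right)} = \sqrt{c^{2} + w^{2}}$
$r{\left(K \right)} = \frac{672}{-817 + K}$
$\frac{T{\left(1978,1316 \right)}}{-956260} + \frac{\left(231 + 346\right)^{2}}{r{\left(927 \right)}} = \frac{\sqrt{1316^{2} + 1978^{2}}}{-956260} + \frac{\left(231 + 346\right)^{2}}{672 \frac{1}{-817 + 927}} = \sqrt{1731856 + 3912484} \left(- \frac{1}{956260}\right) + \frac{577^{2}}{672 \cdot \frac{1}{110}} = \sqrt{5644340} \left(- \frac{1}{956260}\right) + \frac{332929}{672 \cdot \frac{1}{110}} = 2 \sqrt{1411085} \left(- \frac{1}{956260}\right) + \frac{332929}{\frac{336}{55}} = - \frac{\sqrt{1411085}}{478130} + 332929 \cdot \frac{55}{336} = - \frac{\sqrt{1411085}}{478130} + \frac{18311095}{336} = \frac{18311095}{336} - \frac{\sqrt{1411085}}{478130}$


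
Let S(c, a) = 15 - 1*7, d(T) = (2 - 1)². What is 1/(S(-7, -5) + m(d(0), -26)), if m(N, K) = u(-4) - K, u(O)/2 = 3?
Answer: 1/40 ≈ 0.025000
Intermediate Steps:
d(T) = 1 (d(T) = 1² = 1)
u(O) = 6 (u(O) = 2*3 = 6)
S(c, a) = 8 (S(c, a) = 15 - 7 = 8)
m(N, K) = 6 - K
1/(S(-7, -5) + m(d(0), -26)) = 1/(8 + (6 - 1*(-26))) = 1/(8 + (6 + 26)) = 1/(8 + 32) = 1/40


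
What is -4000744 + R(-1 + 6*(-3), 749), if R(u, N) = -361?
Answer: -4001105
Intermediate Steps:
-4000744 + R(-1 + 6*(-3), 749) = -4000744 - 361 = -4001105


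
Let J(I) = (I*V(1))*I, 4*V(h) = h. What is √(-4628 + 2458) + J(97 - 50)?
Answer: 2209/4 + I*√2170 ≈ 552.25 + 46.583*I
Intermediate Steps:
V(h) = h/4
J(I) = I²/4 (J(I) = (I*((¼)*1))*I = (I*(¼))*I = (I/4)*I = I²/4)
√(-4628 + 2458) + J(97 - 50) = √(-4628 + 2458) + (97 - 50)²/4 = √(-2170) + (¼)*47² = I*√2170 + (¼)*2209 = I*√2170 + 2209/4 = 2209/4 + I*√2170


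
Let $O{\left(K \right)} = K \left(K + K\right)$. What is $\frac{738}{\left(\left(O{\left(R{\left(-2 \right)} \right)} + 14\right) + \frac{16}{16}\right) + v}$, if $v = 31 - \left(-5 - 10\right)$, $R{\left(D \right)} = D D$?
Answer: $\frac{246}{31} \approx 7.9355$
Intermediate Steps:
$R{\left(D \right)} = D^{2}$
$O{\left(K \right)} = 2 K^{2}$ ($O{\left(K \right)} = K 2 K = 2 K^{2}$)
$v = 46$ ($v = 31 - -15 = 31 + 15 = 46$)
$\frac{738}{\left(\left(O{\left(R{\left(-2 \right)} \right)} + 14\right) + \frac{16}{16}\right) + v} = \frac{738}{\left(\left(2 \left(\left(-2\right)^{2}\right)^{2} + 14\right) + \frac{16}{16}\right) + 46} = \frac{738}{\left(\left(2 \cdot 4^{2} + 14\right) + 16 \cdot \frac{1}{16}\right) + 46} = \frac{738}{\left(\left(2 \cdot 16 + 14\right) + 1\right) + 46} = \frac{738}{\left(\left(32 + 14\right) + 1\right) + 46} = \frac{738}{\left(46 + 1\right) + 46} = \frac{738}{47 + 46} = \frac{738}{93} = 738 \cdot \frac{1}{93} = \frac{246}{31}$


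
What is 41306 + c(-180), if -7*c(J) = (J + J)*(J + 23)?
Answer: 232622/7 ≈ 33232.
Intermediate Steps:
c(J) = -2*J*(23 + J)/7 (c(J) = -(J + J)*(J + 23)/7 = -2*J*(23 + J)/7)
41306 + c(-180) = 41306 - 2/7*(-180)*(23 - 180) = 41306 - 2/7*(-180)*(-157) = 41306 - 56520/7 = 232622/7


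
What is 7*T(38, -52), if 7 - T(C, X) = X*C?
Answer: 13881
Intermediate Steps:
T(C, X) = 7 - C*X (T(C, X) = 7 - X*C = 7 - C*X)
7*T(38, -52) = 7*(7 - 1*38*(-52)) = 7*(7 + 1976) = 7*1983 = 13881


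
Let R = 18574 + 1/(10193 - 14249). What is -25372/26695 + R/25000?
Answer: -112324492523/541374600000 ≈ -0.20748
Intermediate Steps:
R = 75336143/4056 (R = 18574 + 1/(-4056) = 18574 - 1/4056 = 75336143/4056 ≈ 18574.)
-25372/26695 + R/25000 = -25372/26695 + (75336143/4056)/25000 = -25372*1/26695 + (75336143/4056)*(1/25000) = -25372/26695 + 75336143/101400000 = -112324492523/541374600000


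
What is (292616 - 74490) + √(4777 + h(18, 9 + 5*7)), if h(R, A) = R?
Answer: 218126 + √4795 ≈ 2.1820e+5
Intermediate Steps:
(292616 - 74490) + √(4777 + h(18, 9 + 5*7)) = (292616 - 74490) + √(4777 + 18) = 218126 + √4795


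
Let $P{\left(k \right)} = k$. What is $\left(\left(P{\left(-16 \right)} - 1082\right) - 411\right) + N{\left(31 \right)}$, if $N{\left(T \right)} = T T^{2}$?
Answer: $28282$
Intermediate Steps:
$N{\left(T \right)} = T^{3}$
$\left(\left(P{\left(-16 \right)} - 1082\right) - 411\right) + N{\left(31 \right)} = \left(\left(-16 - 1082\right) - 411\right) + 31^{3} = \left(-1098 - 411\right) + 29791 = -1509 + 29791 = 28282$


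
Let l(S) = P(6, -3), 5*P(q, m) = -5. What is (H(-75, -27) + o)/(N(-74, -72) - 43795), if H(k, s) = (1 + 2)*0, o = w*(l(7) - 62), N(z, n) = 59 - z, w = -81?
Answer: -1701/14554 ≈ -0.11688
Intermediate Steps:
P(q, m) = -1 (P(q, m) = (1/5)*(-5) = -1)
l(S) = -1
o = 5103 (o = -81*(-1 - 62) = -81*(-63) = 5103)
H(k, s) = 0 (H(k, s) = 3*0 = 0)
(H(-75, -27) + o)/(N(-74, -72) - 43795) = (0 + 5103)/((59 - 1*(-74)) - 43795) = 5103/((59 + 74) - 43795) = 5103/(133 - 43795) = 5103/(-43662) = 5103*(-1/43662) = -1701/14554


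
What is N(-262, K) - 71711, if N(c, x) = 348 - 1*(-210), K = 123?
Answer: -71153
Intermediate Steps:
N(c, x) = 558 (N(c, x) = 348 + 210 = 558)
N(-262, K) - 71711 = 558 - 71711 = -71153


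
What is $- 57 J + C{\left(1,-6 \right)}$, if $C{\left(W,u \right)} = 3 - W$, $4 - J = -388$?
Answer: $-22342$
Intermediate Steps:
$J = 392$ ($J = 4 - -388 = 4 + 388 = 392$)
$- 57 J + C{\left(1,-6 \right)} = \left(-57\right) 392 + \left(3 - 1\right) = -22344 + \left(3 - 1\right) = -22344 + 2 = -22342$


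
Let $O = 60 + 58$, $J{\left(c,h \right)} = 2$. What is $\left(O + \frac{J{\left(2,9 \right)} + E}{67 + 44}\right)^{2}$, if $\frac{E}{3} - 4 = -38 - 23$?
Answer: $\frac{167159041}{12321} \approx 13567.0$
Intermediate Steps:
$O = 118$
$E = -171$ ($E = 12 + 3 \left(-38 - 23\right) = 12 + 3 \left(-61\right) = 12 - 183 = -171$)
$\left(O + \frac{J{\left(2,9 \right)} + E}{67 + 44}\right)^{2} = \left(118 + \frac{2 - 171}{67 + 44}\right)^{2} = \left(118 - \frac{169}{111}\right)^{2} = \left(\frac{12929}{111}\right)^{2} = \frac{167159041}{12321}$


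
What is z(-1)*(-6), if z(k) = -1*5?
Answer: 30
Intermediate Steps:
z(k) = -5
z(-1)*(-6) = -5*(-6) = 30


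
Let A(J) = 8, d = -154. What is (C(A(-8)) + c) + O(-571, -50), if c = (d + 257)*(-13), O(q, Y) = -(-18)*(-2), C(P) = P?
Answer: -1367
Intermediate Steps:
O(q, Y) = -36 (O(q, Y) = -2*18 = -36)
c = -1339 (c = (-154 + 257)*(-13) = 103*(-13) = -1339)
(C(A(-8)) + c) + O(-571, -50) = (8 - 1339) - 36 = -1331 - 36 = -1367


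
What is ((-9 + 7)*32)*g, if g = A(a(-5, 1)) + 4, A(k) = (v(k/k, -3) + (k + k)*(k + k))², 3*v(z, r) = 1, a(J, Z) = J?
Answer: -5800768/9 ≈ -6.4453e+5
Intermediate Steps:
v(z, r) = ⅓ (v(z, r) = (⅓)*1 = ⅓)
A(k) = (⅓ + 4*k²)² (A(k) = (⅓ + (k + k)*(k + k))² = (⅓ + (2*k)*(2*k))² = (⅓ + 4*k²)²)
g = 90637/9 (g = (1 + 12*(-5)²)²/9 + 4 = (1 + 12*25)²/9 + 4 = (1 + 300)²/9 + 4 = (⅑)*301² + 4 = (⅑)*90601 + 4 = 90601/9 + 4 = 90637/9 ≈ 10071.)
((-9 + 7)*32)*g = ((-9 + 7)*32)*(90637/9) = -2*32*(90637/9) = -64*90637/9 = -5800768/9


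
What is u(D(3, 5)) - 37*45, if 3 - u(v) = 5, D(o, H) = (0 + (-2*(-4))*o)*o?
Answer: -1667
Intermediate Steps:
D(o, H) = 8*o² (D(o, H) = (0 + 8*o)*o = (8*o)*o = 8*o²)
u(v) = -2 (u(v) = 3 - 1*5 = 3 - 5 = -2)
u(D(3, 5)) - 37*45 = -2 - 37*45 = -2 - 1665 = -1667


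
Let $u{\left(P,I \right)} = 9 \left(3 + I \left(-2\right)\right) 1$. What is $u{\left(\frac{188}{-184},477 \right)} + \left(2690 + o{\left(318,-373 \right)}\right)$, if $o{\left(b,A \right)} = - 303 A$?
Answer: $107150$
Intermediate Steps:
$u{\left(P,I \right)} = 27 - 18 I$ ($u{\left(P,I \right)} = 9 \left(3 - 2 I\right) 1 = \left(27 - 18 I\right) 1 = 27 - 18 I$)
$u{\left(\frac{188}{-184},477 \right)} + \left(2690 + o{\left(318,-373 \right)}\right) = \left(27 - 8586\right) + \left(2690 - -113019\right) = \left(27 - 8586\right) + \left(2690 + 113019\right) = -8559 + 115709 = 107150$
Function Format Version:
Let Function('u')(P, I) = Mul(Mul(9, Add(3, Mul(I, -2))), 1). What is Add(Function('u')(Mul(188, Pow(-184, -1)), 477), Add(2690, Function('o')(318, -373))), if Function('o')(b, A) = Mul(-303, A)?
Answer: 107150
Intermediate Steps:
Function('u')(P, I) = Add(27, Mul(-18, I)) (Function('u')(P, I) = Mul(Mul(9, Add(3, Mul(-2, I))), 1) = Mul(Add(27, Mul(-18, I)), 1) = Add(27, Mul(-18, I)))
Add(Function('u')(Mul(188, Pow(-184, -1)), 477), Add(2690, Function('o')(318, -373))) = Add(Add(27, Mul(-18, 477)), Add(2690, Mul(-303, -373))) = Add(Add(27, -8586), Add(2690, 113019)) = Add(-8559, 115709) = 107150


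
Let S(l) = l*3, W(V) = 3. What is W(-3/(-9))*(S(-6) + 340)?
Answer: 966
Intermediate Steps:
S(l) = 3*l
W(-3/(-9))*(S(-6) + 340) = 3*(3*(-6) + 340) = 3*(-18 + 340) = 3*322 = 966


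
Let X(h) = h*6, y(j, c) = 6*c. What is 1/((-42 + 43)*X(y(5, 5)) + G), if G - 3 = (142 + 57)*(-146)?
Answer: -1/28871 ≈ -3.4637e-5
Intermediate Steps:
X(h) = 6*h
G = -29051 (G = 3 + (142 + 57)*(-146) = 3 + 199*(-146) = 3 - 29054 = -29051)
1/((-42 + 43)*X(y(5, 5)) + G) = 1/((-42 + 43)*(6*(6*5)) - 29051) = 1/(1*(6*30) - 29051) = 1/(1*180 - 29051) = 1/(180 - 29051) = 1/(-28871) = -1/28871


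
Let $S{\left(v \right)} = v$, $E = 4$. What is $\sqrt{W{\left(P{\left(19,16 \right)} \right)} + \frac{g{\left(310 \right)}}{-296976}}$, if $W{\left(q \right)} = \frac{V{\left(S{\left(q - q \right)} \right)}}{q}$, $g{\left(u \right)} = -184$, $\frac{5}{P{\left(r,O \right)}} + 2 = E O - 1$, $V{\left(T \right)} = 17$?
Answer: $\frac{\sqrt{13506944610}}{8070} \approx 14.401$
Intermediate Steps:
$P{\left(r,O \right)} = \frac{5}{-3 + 4 O}$ ($P{\left(r,O \right)} = \frac{5}{-2 + \left(4 O - 1\right)} = \frac{5}{-2 + \left(-1 + 4 O\right)} = \frac{5}{-3 + 4 O}$)
$W{\left(q \right)} = \frac{17}{q}$
$\sqrt{W{\left(P{\left(19,16 \right)} \right)} + \frac{g{\left(310 \right)}}{-296976}} = \sqrt{\frac{17}{5 \frac{1}{-3 + 4 \cdot 16}} - \frac{184}{-296976}} = \sqrt{\frac{17}{5 \frac{1}{-3 + 64}} - - \frac{1}{1614}} = \sqrt{\frac{17}{5 \cdot \frac{1}{61}} + \frac{1}{1614}} = \sqrt{\frac{17}{\frac{5}{61}} + \frac{1}{1614}} = \sqrt{17 \cdot \frac{61}{5} + \frac{1}{1614}} = \sqrt{\frac{1037}{5} + \frac{1}{1614}} = \sqrt{\frac{1673723}{8070}} = \frac{\sqrt{13506944610}}{8070}$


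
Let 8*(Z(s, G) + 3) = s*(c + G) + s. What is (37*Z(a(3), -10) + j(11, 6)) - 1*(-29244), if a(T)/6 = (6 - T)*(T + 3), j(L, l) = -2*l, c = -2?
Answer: 47253/2 ≈ 23627.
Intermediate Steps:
a(T) = 6*(3 + T)*(6 - T) (a(T) = 6*((6 - T)*(T + 3)) = 6*((6 - T)*(3 + T)) = 6*((3 + T)*(6 - T)) = 6*(3 + T)*(6 - T))
Z(s, G) = -3 + s/8 + s*(-2 + G)/8 (Z(s, G) = -3 + (s*(-2 + G) + s)/8 = -3 + (s + s*(-2 + G))/8 = -3 + (s/8 + s*(-2 + G)/8) = -3 + s/8 + s*(-2 + G)/8)
(37*Z(a(3), -10) + j(11, 6)) - 1*(-29244) = (37*(-3 - (108 - 6*3**2 + 18*3)/8 + (1/8)*(-10)*(108 - 6*3**2 + 18*3)) - 2*6) - 1*(-29244) = (37*(-3 - (108 - 6*9 + 54)/8 + (1/8)*(-10)*(108 - 6*9 + 54)) - 12) + 29244 = (37*(-3 - (108 - 54 + 54)/8 + (1/8)*(-10)*(108 - 54 + 54)) - 12) + 29244 = (37*(-3 - 1/8*108 + (1/8)*(-10)*108) - 12) + 29244 = (37*(-3 - 27/2 - 135) - 12) + 29244 = (37*(-303/2) - 12) + 29244 = (-11211/2 - 12) + 29244 = -11235/2 + 29244 = 47253/2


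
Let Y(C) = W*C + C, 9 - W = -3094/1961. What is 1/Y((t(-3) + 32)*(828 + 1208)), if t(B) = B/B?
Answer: 1961/1525436352 ≈ 1.2855e-6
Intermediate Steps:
W = 20743/1961 (W = 9 - (-3094)/1961 = 9 - 1*(-3094/1961) = 9 + 3094/1961 = 20743/1961 ≈ 10.578)
t(B) = 1
Y(C) = 22704*C/1961 (Y(C) = 20743*C/1961 + C = 22704*C/1961)
1/Y((t(-3) + 32)*(828 + 1208)) = 1/(22704*((1 + 32)*(828 + 1208))/1961) = 1/(22704*(33*2036)/1961) = 1/((22704/1961)*67188) = 1/(1525436352/1961) = 1961/1525436352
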